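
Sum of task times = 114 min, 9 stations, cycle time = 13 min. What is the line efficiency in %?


Formula: Efficiency = Sum of Task Times / (N_stations * CT) * 100
Total station capacity = 9 stations * 13 min = 117 min
Efficiency = 114 / 117 * 100 = 97.4%

97.4%


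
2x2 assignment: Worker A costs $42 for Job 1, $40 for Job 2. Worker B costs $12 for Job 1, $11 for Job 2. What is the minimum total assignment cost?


Option 1: A->1 + B->2 = $42 + $11 = $53
Option 2: A->2 + B->1 = $40 + $12 = $52
Min cost = min($53, $52) = $52

$52


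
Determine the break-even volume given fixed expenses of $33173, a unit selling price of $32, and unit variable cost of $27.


Formula: BEQ = Fixed Costs / (Price - Variable Cost)
Contribution margin = $32 - $27 = $5/unit
BEQ = ceil($33173 / $5/unit) = ceil(6634.6) = 6635 units

6635 units


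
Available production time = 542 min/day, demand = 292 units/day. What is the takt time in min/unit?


Formula: Takt Time = Available Production Time / Customer Demand
Takt = 542 min/day / 292 units/day
Takt = 1.86 min/unit

1.86 min/unit


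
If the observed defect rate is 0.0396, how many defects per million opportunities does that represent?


DPMO = defect_rate * 1000000 = 0.0396 * 1000000

39600


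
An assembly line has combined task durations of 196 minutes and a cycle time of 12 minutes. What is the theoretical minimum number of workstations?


Formula: N_min = ceil(Sum of Task Times / Cycle Time)
N_min = ceil(196 min / 12 min) = ceil(16.3333)
N_min = 17 stations

17


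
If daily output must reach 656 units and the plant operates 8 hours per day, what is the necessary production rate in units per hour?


Formula: Production Rate = Daily Demand / Available Hours
Rate = 656 units/day / 8 hours/day
Rate = 82.0 units/hour

82.0 units/hour


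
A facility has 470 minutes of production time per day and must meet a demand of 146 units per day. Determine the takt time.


Formula: Takt Time = Available Production Time / Customer Demand
Takt = 470 min/day / 146 units/day
Takt = 3.22 min/unit

3.22 min/unit


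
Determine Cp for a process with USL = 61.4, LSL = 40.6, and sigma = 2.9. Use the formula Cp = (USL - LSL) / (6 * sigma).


Cp = (61.4 - 40.6) / (6 * 2.9)

1.2


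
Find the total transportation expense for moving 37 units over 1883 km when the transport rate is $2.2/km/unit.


TC = dist * cost * units = 1883 * 2.2 * 37 = $153276.20

$153276.20


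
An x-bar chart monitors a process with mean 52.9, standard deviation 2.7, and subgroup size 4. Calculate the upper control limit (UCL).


UCL = 52.9 + 3 * 2.7 / sqrt(4)

56.95


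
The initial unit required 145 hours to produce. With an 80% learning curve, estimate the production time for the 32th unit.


Formula: T_n = T_1 * (learning_rate)^(log2(n)) where learning_rate = rate/100
Doublings = log2(32) = 5
T_n = 145 * 0.8^5
T_n = 145 * 0.3277 = 47.5 hours

47.5 hours


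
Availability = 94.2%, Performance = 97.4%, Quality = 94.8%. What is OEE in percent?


Formula: OEE = Availability * Performance * Quality / 10000
A * P = 94.2% * 97.4% / 100 = 91.75%
OEE = 91.75% * 94.8% / 100 = 87.0%

87.0%


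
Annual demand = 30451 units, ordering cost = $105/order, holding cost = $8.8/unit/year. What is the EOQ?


Formula: EOQ = sqrt(2 * D * S / H)
Numerator: 2 * 30451 * 105 = 6394710
2DS/H = 6394710 / 8.8 = 726671.6
EOQ = sqrt(726671.6) = 852.5 units

852.5 units


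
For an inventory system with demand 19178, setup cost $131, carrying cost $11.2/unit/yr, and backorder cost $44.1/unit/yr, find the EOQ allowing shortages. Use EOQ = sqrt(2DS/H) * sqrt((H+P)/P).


Formula: EOQ* = sqrt(2DS/H) * sqrt((H+P)/P)
Base EOQ = sqrt(2*19178*131/11.2) = 669.8 units
Correction = sqrt((11.2+44.1)/44.1) = 1.11981
EOQ* = 669.8 * 1.11981 = 750.0 units

750.0 units


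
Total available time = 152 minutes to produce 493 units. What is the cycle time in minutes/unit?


Formula: CT = Available Time / Number of Units
CT = 152 min / 493 units
CT = 0.31 min/unit

0.31 min/unit


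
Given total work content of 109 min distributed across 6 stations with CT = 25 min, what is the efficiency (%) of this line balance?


Formula: Efficiency = Sum of Task Times / (N_stations * CT) * 100
Total station capacity = 6 stations * 25 min = 150 min
Efficiency = 109 / 150 * 100 = 72.7%

72.7%


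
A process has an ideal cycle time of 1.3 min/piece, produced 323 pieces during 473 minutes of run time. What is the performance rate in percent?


Formula: Performance = (Ideal CT * Total Count) / Run Time * 100
Ideal output time = 1.3 * 323 = 419.9 min
Performance = 419.9 / 473 * 100 = 88.8%

88.8%


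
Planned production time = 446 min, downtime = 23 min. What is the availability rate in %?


Formula: Availability = (Planned Time - Downtime) / Planned Time * 100
Uptime = 446 - 23 = 423 min
Availability = 423 / 446 * 100 = 94.8%

94.8%


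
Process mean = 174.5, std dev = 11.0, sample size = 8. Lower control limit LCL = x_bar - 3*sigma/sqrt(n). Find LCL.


LCL = 174.5 - 3 * 11.0 / sqrt(8)

162.83


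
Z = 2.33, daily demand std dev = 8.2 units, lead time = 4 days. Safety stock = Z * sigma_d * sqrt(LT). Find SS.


Formula: SS = z * sigma_d * sqrt(LT)
sqrt(LT) = sqrt(4) = 2.0
SS = 2.33 * 8.2 * 2.0
SS = 38.2 units

38.2 units


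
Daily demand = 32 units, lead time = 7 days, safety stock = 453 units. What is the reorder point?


Formula: ROP = (Daily Demand * Lead Time) + Safety Stock
Demand during lead time = 32 * 7 = 224 units
ROP = 224 + 453 = 677 units

677 units


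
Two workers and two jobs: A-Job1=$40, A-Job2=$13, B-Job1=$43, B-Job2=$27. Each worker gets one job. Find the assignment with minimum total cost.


Option 1: A->1 + B->2 = $40 + $27 = $67
Option 2: A->2 + B->1 = $13 + $43 = $56
Min cost = min($67, $56) = $56

$56


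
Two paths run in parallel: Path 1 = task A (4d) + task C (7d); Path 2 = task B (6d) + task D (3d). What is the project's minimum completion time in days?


Path 1 = 4 + 7 = 11 days
Path 2 = 6 + 3 = 9 days
Duration = max(11, 9) = 11 days

11 days


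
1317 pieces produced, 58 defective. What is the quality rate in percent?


Formula: Quality Rate = Good Pieces / Total Pieces * 100
Good pieces = 1317 - 58 = 1259
QR = 1259 / 1317 * 100 = 95.6%

95.6%


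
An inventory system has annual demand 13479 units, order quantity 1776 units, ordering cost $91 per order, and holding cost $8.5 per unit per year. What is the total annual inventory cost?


TC = 13479/1776 * 91 + 1776/2 * 8.5

$8238.65


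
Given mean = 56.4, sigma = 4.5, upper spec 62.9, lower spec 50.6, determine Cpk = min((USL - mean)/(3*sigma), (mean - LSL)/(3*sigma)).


Cpu = (62.9 - 56.4) / (3 * 4.5) = 0.48
Cpl = (56.4 - 50.6) / (3 * 4.5) = 0.43
Cpk = min(0.48, 0.43) = 0.43

0.43


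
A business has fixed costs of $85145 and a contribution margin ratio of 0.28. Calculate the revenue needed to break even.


Formula: BER = Fixed Costs / Contribution Margin Ratio
BER = $85145 / 0.28
BER = $304089.29 (to the nearest cent)

$304089.29


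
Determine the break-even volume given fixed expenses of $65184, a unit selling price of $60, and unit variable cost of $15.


Formula: BEQ = Fixed Costs / (Price - Variable Cost)
Contribution margin = $60 - $15 = $45/unit
BEQ = ceil($65184 / $45/unit) = ceil(1448.53) = 1449 units

1449 units


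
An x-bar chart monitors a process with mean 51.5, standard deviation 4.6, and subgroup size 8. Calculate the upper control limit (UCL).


UCL = 51.5 + 3 * 4.6 / sqrt(8)

56.38


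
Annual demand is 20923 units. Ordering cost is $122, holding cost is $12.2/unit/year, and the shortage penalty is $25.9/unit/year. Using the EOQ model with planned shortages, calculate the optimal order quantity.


Formula: EOQ* = sqrt(2DS/H) * sqrt((H+P)/P)
Base EOQ = sqrt(2*20923*122/12.2) = 646.88 units
Correction = sqrt((12.2+25.9)/25.9) = 1.21287
EOQ* = 646.88 * 1.21287 = 784.6 units

784.6 units


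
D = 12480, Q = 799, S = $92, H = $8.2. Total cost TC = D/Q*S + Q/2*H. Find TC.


TC = 12480/799 * 92 + 799/2 * 8.2

$4712.90


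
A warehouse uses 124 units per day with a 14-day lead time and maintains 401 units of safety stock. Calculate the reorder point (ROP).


Formula: ROP = (Daily Demand * Lead Time) + Safety Stock
Demand during lead time = 124 * 14 = 1736 units
ROP = 1736 + 401 = 2137 units

2137 units


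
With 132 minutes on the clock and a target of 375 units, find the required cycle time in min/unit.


Formula: CT = Available Time / Number of Units
CT = 132 min / 375 units
CT = 0.35 min/unit

0.35 min/unit


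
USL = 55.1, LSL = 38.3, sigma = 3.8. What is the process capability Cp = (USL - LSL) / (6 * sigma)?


Cp = (55.1 - 38.3) / (6 * 3.8)

0.74


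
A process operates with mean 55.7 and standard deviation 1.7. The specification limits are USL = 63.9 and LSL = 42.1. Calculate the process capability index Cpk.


Cpu = (63.9 - 55.7) / (3 * 1.7) = 1.61
Cpl = (55.7 - 42.1) / (3 * 1.7) = 2.67
Cpk = min(1.61, 2.67) = 1.61

1.61


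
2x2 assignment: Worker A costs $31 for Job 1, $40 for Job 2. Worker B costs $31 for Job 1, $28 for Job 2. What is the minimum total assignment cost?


Option 1: A->1 + B->2 = $31 + $28 = $59
Option 2: A->2 + B->1 = $40 + $31 = $71
Min cost = min($59, $71) = $59

$59


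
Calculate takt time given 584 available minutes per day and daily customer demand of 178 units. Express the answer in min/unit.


Formula: Takt Time = Available Production Time / Customer Demand
Takt = 584 min/day / 178 units/day
Takt = 3.28 min/unit

3.28 min/unit


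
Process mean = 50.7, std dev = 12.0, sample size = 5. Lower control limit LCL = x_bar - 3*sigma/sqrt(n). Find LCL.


LCL = 50.7 - 3 * 12.0 / sqrt(5)

34.6


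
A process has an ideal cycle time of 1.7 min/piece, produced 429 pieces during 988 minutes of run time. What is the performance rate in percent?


Formula: Performance = (Ideal CT * Total Count) / Run Time * 100
Ideal output time = 1.7 * 429 = 729.3 min
Performance = 729.3 / 988 * 100 = 73.8%

73.8%


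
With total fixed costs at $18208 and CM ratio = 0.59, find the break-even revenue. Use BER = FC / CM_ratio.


Formula: BER = Fixed Costs / Contribution Margin Ratio
BER = $18208 / 0.59
BER = $30861.02 (to the nearest cent)

$30861.02


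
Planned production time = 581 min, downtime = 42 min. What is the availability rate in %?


Formula: Availability = (Planned Time - Downtime) / Planned Time * 100
Uptime = 581 - 42 = 539 min
Availability = 539 / 581 * 100 = 92.8%

92.8%


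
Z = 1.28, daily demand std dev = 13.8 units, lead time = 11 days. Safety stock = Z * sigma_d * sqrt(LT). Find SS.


Formula: SS = z * sigma_d * sqrt(LT)
sqrt(LT) = sqrt(11) = 3.3166
SS = 1.28 * 13.8 * 3.3166
SS = 58.6 units

58.6 units


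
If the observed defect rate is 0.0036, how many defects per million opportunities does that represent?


DPMO = defect_rate * 1000000 = 0.0036 * 1000000

3600


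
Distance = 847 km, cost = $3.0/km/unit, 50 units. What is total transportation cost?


TC = dist * cost * units = 847 * 3.0 * 50 = $127050.00

$127050.00


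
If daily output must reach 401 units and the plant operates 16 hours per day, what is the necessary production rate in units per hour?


Formula: Production Rate = Daily Demand / Available Hours
Rate = 401 units/day / 16 hours/day
Rate = 25.1 units/hour

25.1 units/hour


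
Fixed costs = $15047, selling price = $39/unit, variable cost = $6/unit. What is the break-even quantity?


Formula: BEQ = Fixed Costs / (Price - Variable Cost)
Contribution margin = $39 - $6 = $33/unit
BEQ = ceil($15047 / $33/unit) = ceil(455.97) = 456 units

456 units


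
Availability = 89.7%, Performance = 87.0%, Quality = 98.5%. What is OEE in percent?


Formula: OEE = Availability * Performance * Quality / 10000
A * P = 89.7% * 87.0% / 100 = 78.04%
OEE = 78.04% * 98.5% / 100 = 76.9%

76.9%


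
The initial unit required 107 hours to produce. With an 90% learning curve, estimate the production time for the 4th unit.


Formula: T_n = T_1 * (learning_rate)^(log2(n)) where learning_rate = rate/100
Doublings = log2(4) = 2
T_n = 107 * 0.9^2
T_n = 107 * 0.81 = 86.7 hours

86.7 hours


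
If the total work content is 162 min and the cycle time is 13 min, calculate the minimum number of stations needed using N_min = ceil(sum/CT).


Formula: N_min = ceil(Sum of Task Times / Cycle Time)
N_min = ceil(162 min / 13 min) = ceil(12.4615)
N_min = 13 stations

13


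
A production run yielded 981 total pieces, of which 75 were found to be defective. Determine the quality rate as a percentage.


Formula: Quality Rate = Good Pieces / Total Pieces * 100
Good pieces = 981 - 75 = 906
QR = 906 / 981 * 100 = 92.4%

92.4%


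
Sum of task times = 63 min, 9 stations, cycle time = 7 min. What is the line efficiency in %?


Formula: Efficiency = Sum of Task Times / (N_stations * CT) * 100
Total station capacity = 9 stations * 7 min = 63 min
Efficiency = 63 / 63 * 100 = 100.0%

100.0%


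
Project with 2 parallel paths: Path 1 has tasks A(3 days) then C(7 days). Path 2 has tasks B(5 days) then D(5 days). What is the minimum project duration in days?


Path 1 = 3 + 7 = 10 days
Path 2 = 5 + 5 = 10 days
Duration = max(10, 10) = 10 days

10 days


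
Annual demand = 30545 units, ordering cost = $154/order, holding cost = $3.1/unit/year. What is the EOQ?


Formula: EOQ = sqrt(2 * D * S / H)
Numerator: 2 * 30545 * 154 = 9407860
2DS/H = 9407860 / 3.1 = 3034793.5
EOQ = sqrt(3034793.5) = 1742.1 units

1742.1 units


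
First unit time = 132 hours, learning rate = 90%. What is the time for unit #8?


Formula: T_n = T_1 * (learning_rate)^(log2(n)) where learning_rate = rate/100
Doublings = log2(8) = 3
T_n = 132 * 0.9^3
T_n = 132 * 0.729 = 96.2 hours

96.2 hours


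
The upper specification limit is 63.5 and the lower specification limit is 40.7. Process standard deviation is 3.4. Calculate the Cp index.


Cp = (63.5 - 40.7) / (6 * 3.4)

1.12


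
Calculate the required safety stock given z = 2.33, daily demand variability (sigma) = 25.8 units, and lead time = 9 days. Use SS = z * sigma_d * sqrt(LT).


Formula: SS = z * sigma_d * sqrt(LT)
sqrt(LT) = sqrt(9) = 3.0
SS = 2.33 * 25.8 * 3.0
SS = 180.3 units

180.3 units


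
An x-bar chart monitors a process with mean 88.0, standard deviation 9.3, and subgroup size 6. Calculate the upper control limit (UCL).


UCL = 88.0 + 3 * 9.3 / sqrt(6)

99.39


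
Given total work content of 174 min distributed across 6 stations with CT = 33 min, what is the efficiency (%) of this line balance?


Formula: Efficiency = Sum of Task Times / (N_stations * CT) * 100
Total station capacity = 6 stations * 33 min = 198 min
Efficiency = 174 / 198 * 100 = 87.9%

87.9%


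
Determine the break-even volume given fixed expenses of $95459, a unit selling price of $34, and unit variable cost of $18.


Formula: BEQ = Fixed Costs / (Price - Variable Cost)
Contribution margin = $34 - $18 = $16/unit
BEQ = ceil($95459 / $16/unit) = ceil(5966.19) = 5967 units

5967 units


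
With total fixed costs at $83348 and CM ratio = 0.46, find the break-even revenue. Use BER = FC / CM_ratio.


Formula: BER = Fixed Costs / Contribution Margin Ratio
BER = $83348 / 0.46
BER = $181191.30 (to the nearest cent)

$181191.30


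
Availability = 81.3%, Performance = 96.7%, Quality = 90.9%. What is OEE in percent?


Formula: OEE = Availability * Performance * Quality / 10000
A * P = 81.3% * 96.7% / 100 = 78.62%
OEE = 78.62% * 90.9% / 100 = 71.5%

71.5%


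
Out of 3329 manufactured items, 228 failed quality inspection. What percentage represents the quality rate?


Formula: Quality Rate = Good Pieces / Total Pieces * 100
Good pieces = 3329 - 228 = 3101
QR = 3101 / 3329 * 100 = 93.2%

93.2%


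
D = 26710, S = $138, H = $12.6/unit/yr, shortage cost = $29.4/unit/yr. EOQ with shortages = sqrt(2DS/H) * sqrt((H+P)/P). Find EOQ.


Formula: EOQ* = sqrt(2DS/H) * sqrt((H+P)/P)
Base EOQ = sqrt(2*26710*138/12.6) = 764.9 units
Correction = sqrt((12.6+29.4)/29.4) = 1.19523
EOQ* = 764.9 * 1.19523 = 914.2 units

914.2 units


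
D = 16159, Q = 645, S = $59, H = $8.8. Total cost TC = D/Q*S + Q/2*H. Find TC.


TC = 16159/645 * 59 + 645/2 * 8.8

$4316.11


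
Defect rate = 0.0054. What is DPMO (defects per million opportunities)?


DPMO = defect_rate * 1000000 = 0.0054 * 1000000

5400


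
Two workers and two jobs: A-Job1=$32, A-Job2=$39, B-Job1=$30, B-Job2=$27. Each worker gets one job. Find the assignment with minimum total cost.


Option 1: A->1 + B->2 = $32 + $27 = $59
Option 2: A->2 + B->1 = $39 + $30 = $69
Min cost = min($59, $69) = $59

$59


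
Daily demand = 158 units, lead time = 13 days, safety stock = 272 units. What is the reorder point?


Formula: ROP = (Daily Demand * Lead Time) + Safety Stock
Demand during lead time = 158 * 13 = 2054 units
ROP = 2054 + 272 = 2326 units

2326 units


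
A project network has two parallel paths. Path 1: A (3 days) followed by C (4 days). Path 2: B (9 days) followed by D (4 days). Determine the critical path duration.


Path 1 = 3 + 4 = 7 days
Path 2 = 9 + 4 = 13 days
Duration = max(7, 13) = 13 days

13 days


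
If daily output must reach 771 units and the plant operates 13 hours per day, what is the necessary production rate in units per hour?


Formula: Production Rate = Daily Demand / Available Hours
Rate = 771 units/day / 13 hours/day
Rate = 59.3 units/hour

59.3 units/hour


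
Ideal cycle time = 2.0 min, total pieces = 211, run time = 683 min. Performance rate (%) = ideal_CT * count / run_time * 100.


Formula: Performance = (Ideal CT * Total Count) / Run Time * 100
Ideal output time = 2.0 * 211 = 422.0 min
Performance = 422.0 / 683 * 100 = 61.8%

61.8%


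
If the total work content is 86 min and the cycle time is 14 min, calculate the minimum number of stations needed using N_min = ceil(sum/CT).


Formula: N_min = ceil(Sum of Task Times / Cycle Time)
N_min = ceil(86 min / 14 min) = ceil(6.1429)
N_min = 7 stations

7


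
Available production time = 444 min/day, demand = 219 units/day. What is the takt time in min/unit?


Formula: Takt Time = Available Production Time / Customer Demand
Takt = 444 min/day / 219 units/day
Takt = 2.03 min/unit

2.03 min/unit


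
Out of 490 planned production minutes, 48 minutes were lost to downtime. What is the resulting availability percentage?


Formula: Availability = (Planned Time - Downtime) / Planned Time * 100
Uptime = 490 - 48 = 442 min
Availability = 442 / 490 * 100 = 90.2%

90.2%


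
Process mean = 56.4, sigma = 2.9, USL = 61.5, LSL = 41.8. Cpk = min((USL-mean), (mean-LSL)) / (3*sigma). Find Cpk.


Cpu = (61.5 - 56.4) / (3 * 2.9) = 0.59
Cpl = (56.4 - 41.8) / (3 * 2.9) = 1.68
Cpk = min(0.59, 1.68) = 0.59

0.59


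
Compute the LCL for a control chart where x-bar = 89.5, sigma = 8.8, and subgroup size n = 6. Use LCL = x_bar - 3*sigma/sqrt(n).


LCL = 89.5 - 3 * 8.8 / sqrt(6)

78.72


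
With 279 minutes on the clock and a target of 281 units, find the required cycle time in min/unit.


Formula: CT = Available Time / Number of Units
CT = 279 min / 281 units
CT = 0.99 min/unit

0.99 min/unit


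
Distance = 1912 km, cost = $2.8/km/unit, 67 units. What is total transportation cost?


TC = dist * cost * units = 1912 * 2.8 * 67 = $358691.20

$358691.20


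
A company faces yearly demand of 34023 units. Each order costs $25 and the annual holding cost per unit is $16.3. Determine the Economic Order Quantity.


Formula: EOQ = sqrt(2 * D * S / H)
Numerator: 2 * 34023 * 25 = 1701150
2DS/H = 1701150 / 16.3 = 104365.0
EOQ = sqrt(104365.0) = 323.1 units

323.1 units


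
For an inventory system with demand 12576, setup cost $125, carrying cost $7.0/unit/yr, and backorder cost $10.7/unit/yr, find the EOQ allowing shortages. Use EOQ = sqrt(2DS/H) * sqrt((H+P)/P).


Formula: EOQ* = sqrt(2DS/H) * sqrt((H+P)/P)
Base EOQ = sqrt(2*12576*125/7.0) = 670.18 units
Correction = sqrt((7.0+10.7)/10.7) = 1.28616
EOQ* = 670.18 * 1.28616 = 862.0 units

862.0 units


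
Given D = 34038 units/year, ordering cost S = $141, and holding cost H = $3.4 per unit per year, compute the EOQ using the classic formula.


Formula: EOQ = sqrt(2 * D * S / H)
Numerator: 2 * 34038 * 141 = 9598716
2DS/H = 9598716 / 3.4 = 2823151.8
EOQ = sqrt(2823151.8) = 1680.2 units

1680.2 units


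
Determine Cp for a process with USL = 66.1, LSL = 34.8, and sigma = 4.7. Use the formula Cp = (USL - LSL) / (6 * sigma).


Cp = (66.1 - 34.8) / (6 * 4.7)

1.11


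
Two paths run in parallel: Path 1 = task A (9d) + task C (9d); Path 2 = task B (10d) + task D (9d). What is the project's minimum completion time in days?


Path 1 = 9 + 9 = 18 days
Path 2 = 10 + 9 = 19 days
Duration = max(18, 19) = 19 days

19 days


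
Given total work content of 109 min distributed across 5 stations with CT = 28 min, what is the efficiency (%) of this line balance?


Formula: Efficiency = Sum of Task Times / (N_stations * CT) * 100
Total station capacity = 5 stations * 28 min = 140 min
Efficiency = 109 / 140 * 100 = 77.9%

77.9%


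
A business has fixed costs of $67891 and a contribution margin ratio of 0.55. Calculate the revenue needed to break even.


Formula: BER = Fixed Costs / Contribution Margin Ratio
BER = $67891 / 0.55
BER = $123438.18 (to the nearest cent)

$123438.18


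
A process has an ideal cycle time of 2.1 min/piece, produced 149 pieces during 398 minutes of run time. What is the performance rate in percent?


Formula: Performance = (Ideal CT * Total Count) / Run Time * 100
Ideal output time = 2.1 * 149 = 312.9 min
Performance = 312.9 / 398 * 100 = 78.6%

78.6%


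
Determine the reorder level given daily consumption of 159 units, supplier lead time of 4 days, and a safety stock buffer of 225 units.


Formula: ROP = (Daily Demand * Lead Time) + Safety Stock
Demand during lead time = 159 * 4 = 636 units
ROP = 636 + 225 = 861 units

861 units


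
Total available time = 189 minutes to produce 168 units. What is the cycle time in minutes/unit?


Formula: CT = Available Time / Number of Units
CT = 189 min / 168 units
CT = 1.13 min/unit

1.13 min/unit


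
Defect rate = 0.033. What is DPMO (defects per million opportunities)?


DPMO = defect_rate * 1000000 = 0.033 * 1000000

33000


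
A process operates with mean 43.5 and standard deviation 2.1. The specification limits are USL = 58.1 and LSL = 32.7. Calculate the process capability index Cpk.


Cpu = (58.1 - 43.5) / (3 * 2.1) = 2.32
Cpl = (43.5 - 32.7) / (3 * 2.1) = 1.71
Cpk = min(2.32, 1.71) = 1.71

1.71


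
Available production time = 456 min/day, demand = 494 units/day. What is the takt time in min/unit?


Formula: Takt Time = Available Production Time / Customer Demand
Takt = 456 min/day / 494 units/day
Takt = 0.92 min/unit

0.92 min/unit


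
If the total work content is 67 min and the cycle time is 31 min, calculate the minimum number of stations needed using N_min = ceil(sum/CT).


Formula: N_min = ceil(Sum of Task Times / Cycle Time)
N_min = ceil(67 min / 31 min) = ceil(2.1613)
N_min = 3 stations

3


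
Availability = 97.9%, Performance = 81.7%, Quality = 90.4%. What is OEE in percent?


Formula: OEE = Availability * Performance * Quality / 10000
A * P = 97.9% * 81.7% / 100 = 79.98%
OEE = 79.98% * 90.4% / 100 = 72.3%

72.3%


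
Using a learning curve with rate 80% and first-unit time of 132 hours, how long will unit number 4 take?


Formula: T_n = T_1 * (learning_rate)^(log2(n)) where learning_rate = rate/100
Doublings = log2(4) = 2
T_n = 132 * 0.8^2
T_n = 132 * 0.64 = 84.5 hours

84.5 hours


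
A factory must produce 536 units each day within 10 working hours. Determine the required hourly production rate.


Formula: Production Rate = Daily Demand / Available Hours
Rate = 536 units/day / 10 hours/day
Rate = 53.6 units/hour

53.6 units/hour


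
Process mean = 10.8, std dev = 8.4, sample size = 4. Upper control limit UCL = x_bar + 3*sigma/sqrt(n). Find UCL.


UCL = 10.8 + 3 * 8.4 / sqrt(4)

23.4


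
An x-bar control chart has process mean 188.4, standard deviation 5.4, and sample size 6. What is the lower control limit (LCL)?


LCL = 188.4 - 3 * 5.4 / sqrt(6)

181.79


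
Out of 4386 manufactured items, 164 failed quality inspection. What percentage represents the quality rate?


Formula: Quality Rate = Good Pieces / Total Pieces * 100
Good pieces = 4386 - 164 = 4222
QR = 4222 / 4386 * 100 = 96.3%

96.3%


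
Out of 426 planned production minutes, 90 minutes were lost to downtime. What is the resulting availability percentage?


Formula: Availability = (Planned Time - Downtime) / Planned Time * 100
Uptime = 426 - 90 = 336 min
Availability = 336 / 426 * 100 = 78.9%

78.9%


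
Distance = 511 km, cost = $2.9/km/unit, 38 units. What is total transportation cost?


TC = dist * cost * units = 511 * 2.9 * 38 = $56312.20

$56312.20


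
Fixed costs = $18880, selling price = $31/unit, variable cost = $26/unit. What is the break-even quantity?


Formula: BEQ = Fixed Costs / (Price - Variable Cost)
Contribution margin = $31 - $26 = $5/unit
BEQ = ceil($18880 / $5/unit) = ceil(3776.0) = 3776 units

3776 units


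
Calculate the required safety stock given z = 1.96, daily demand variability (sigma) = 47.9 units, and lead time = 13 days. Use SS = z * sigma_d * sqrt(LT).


Formula: SS = z * sigma_d * sqrt(LT)
sqrt(LT) = sqrt(13) = 3.6056
SS = 1.96 * 47.9 * 3.6056
SS = 338.5 units

338.5 units


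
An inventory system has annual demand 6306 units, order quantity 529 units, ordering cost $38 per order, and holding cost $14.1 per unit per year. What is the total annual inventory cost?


TC = 6306/529 * 38 + 529/2 * 14.1

$4182.43


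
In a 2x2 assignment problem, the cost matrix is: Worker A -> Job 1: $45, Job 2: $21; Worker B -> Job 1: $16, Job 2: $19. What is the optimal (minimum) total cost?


Option 1: A->1 + B->2 = $45 + $19 = $64
Option 2: A->2 + B->1 = $21 + $16 = $37
Min cost = min($64, $37) = $37

$37


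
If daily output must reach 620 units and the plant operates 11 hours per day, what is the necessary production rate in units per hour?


Formula: Production Rate = Daily Demand / Available Hours
Rate = 620 units/day / 11 hours/day
Rate = 56.4 units/hour

56.4 units/hour


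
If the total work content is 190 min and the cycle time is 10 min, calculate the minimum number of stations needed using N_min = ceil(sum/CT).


Formula: N_min = ceil(Sum of Task Times / Cycle Time)
N_min = ceil(190 min / 10 min) = ceil(19.0)
N_min = 19 stations

19


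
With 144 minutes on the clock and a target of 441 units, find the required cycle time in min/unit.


Formula: CT = Available Time / Number of Units
CT = 144 min / 441 units
CT = 0.33 min/unit

0.33 min/unit


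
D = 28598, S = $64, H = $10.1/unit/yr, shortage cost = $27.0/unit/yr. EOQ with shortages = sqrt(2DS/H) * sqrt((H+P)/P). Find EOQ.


Formula: EOQ* = sqrt(2DS/H) * sqrt((H+P)/P)
Base EOQ = sqrt(2*28598*64/10.1) = 602.02 units
Correction = sqrt((10.1+27.0)/27.0) = 1.17221
EOQ* = 602.02 * 1.17221 = 705.7 units

705.7 units


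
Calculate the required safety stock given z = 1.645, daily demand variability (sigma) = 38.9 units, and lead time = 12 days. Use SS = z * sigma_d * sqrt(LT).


Formula: SS = z * sigma_d * sqrt(LT)
sqrt(LT) = sqrt(12) = 3.4641
SS = 1.645 * 38.9 * 3.4641
SS = 221.7 units

221.7 units


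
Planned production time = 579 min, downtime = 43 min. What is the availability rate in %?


Formula: Availability = (Planned Time - Downtime) / Planned Time * 100
Uptime = 579 - 43 = 536 min
Availability = 536 / 579 * 100 = 92.6%

92.6%


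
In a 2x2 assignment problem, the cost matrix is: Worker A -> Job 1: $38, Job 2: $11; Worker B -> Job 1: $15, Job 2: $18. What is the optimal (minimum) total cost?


Option 1: A->1 + B->2 = $38 + $18 = $56
Option 2: A->2 + B->1 = $11 + $15 = $26
Min cost = min($56, $26) = $26

$26


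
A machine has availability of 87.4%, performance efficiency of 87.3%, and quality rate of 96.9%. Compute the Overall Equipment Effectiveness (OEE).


Formula: OEE = Availability * Performance * Quality / 10000
A * P = 87.4% * 87.3% / 100 = 76.3%
OEE = 76.3% * 96.9% / 100 = 73.9%

73.9%


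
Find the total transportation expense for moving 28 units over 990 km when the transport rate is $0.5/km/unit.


TC = dist * cost * units = 990 * 0.5 * 28 = $13860.00

$13860.00


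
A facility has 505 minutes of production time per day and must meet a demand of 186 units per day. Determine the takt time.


Formula: Takt Time = Available Production Time / Customer Demand
Takt = 505 min/day / 186 units/day
Takt = 2.72 min/unit

2.72 min/unit


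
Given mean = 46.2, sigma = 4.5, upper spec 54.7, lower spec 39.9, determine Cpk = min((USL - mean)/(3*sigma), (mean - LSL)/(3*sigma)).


Cpu = (54.7 - 46.2) / (3 * 4.5) = 0.63
Cpl = (46.2 - 39.9) / (3 * 4.5) = 0.47
Cpk = min(0.63, 0.47) = 0.47

0.47


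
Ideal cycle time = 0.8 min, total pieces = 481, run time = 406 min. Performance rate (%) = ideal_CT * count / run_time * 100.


Formula: Performance = (Ideal CT * Total Count) / Run Time * 100
Ideal output time = 0.8 * 481 = 384.8 min
Performance = 384.8 / 406 * 100 = 94.8%

94.8%


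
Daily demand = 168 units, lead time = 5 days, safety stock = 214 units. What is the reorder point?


Formula: ROP = (Daily Demand * Lead Time) + Safety Stock
Demand during lead time = 168 * 5 = 840 units
ROP = 840 + 214 = 1054 units

1054 units


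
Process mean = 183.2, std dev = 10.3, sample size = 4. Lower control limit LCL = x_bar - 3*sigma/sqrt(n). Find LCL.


LCL = 183.2 - 3 * 10.3 / sqrt(4)

167.75


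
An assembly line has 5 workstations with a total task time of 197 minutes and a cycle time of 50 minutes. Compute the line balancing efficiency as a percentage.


Formula: Efficiency = Sum of Task Times / (N_stations * CT) * 100
Total station capacity = 5 stations * 50 min = 250 min
Efficiency = 197 / 250 * 100 = 78.8%

78.8%


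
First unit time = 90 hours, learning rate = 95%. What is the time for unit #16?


Formula: T_n = T_1 * (learning_rate)^(log2(n)) where learning_rate = rate/100
Doublings = log2(16) = 4
T_n = 90 * 0.95^4
T_n = 90 * 0.8145 = 73.3 hours

73.3 hours


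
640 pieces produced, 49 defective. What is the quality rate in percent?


Formula: Quality Rate = Good Pieces / Total Pieces * 100
Good pieces = 640 - 49 = 591
QR = 591 / 640 * 100 = 92.3%

92.3%


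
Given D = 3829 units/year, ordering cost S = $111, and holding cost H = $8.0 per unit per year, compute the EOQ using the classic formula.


Formula: EOQ = sqrt(2 * D * S / H)
Numerator: 2 * 3829 * 111 = 850038
2DS/H = 850038 / 8.0 = 106254.8
EOQ = sqrt(106254.8) = 326.0 units

326.0 units


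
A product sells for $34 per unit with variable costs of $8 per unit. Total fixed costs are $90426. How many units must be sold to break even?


Formula: BEQ = Fixed Costs / (Price - Variable Cost)
Contribution margin = $34 - $8 = $26/unit
BEQ = ceil($90426 / $26/unit) = ceil(3477.92) = 3478 units

3478 units


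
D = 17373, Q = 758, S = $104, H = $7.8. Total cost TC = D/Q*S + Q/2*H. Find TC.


TC = 17373/758 * 104 + 758/2 * 7.8

$5339.83


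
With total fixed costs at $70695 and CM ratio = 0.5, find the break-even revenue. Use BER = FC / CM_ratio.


Formula: BER = Fixed Costs / Contribution Margin Ratio
BER = $70695 / 0.5
BER = $141390.00 (to the nearest cent)

$141390.00


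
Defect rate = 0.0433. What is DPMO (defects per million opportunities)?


DPMO = defect_rate * 1000000 = 0.0433 * 1000000

43300


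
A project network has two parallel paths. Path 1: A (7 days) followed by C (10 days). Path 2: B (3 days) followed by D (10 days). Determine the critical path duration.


Path 1 = 7 + 10 = 17 days
Path 2 = 3 + 10 = 13 days
Duration = max(17, 13) = 17 days

17 days


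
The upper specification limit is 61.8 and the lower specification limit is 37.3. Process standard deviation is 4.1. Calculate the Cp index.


Cp = (61.8 - 37.3) / (6 * 4.1)

1.0


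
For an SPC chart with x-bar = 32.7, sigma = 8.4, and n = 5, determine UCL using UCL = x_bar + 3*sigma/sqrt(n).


UCL = 32.7 + 3 * 8.4 / sqrt(5)

43.97


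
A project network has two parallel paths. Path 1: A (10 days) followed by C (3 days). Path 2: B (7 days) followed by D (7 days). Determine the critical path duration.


Path 1 = 10 + 3 = 13 days
Path 2 = 7 + 7 = 14 days
Duration = max(13, 14) = 14 days

14 days


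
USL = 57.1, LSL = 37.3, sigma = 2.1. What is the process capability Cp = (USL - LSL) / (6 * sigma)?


Cp = (57.1 - 37.3) / (6 * 2.1)

1.57


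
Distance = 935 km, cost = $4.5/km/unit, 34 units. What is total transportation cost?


TC = dist * cost * units = 935 * 4.5 * 34 = $143055.00

$143055.00


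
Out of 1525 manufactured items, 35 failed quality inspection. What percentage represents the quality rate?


Formula: Quality Rate = Good Pieces / Total Pieces * 100
Good pieces = 1525 - 35 = 1490
QR = 1490 / 1525 * 100 = 97.7%

97.7%


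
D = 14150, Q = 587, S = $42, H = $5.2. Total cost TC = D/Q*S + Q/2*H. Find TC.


TC = 14150/587 * 42 + 587/2 * 5.2

$2538.64


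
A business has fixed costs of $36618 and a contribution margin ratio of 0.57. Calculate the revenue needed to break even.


Formula: BER = Fixed Costs / Contribution Margin Ratio
BER = $36618 / 0.57
BER = $64242.11 (to the nearest cent)

$64242.11


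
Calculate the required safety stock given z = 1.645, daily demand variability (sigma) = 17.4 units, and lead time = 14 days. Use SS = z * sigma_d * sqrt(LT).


Formula: SS = z * sigma_d * sqrt(LT)
sqrt(LT) = sqrt(14) = 3.7417
SS = 1.645 * 17.4 * 3.7417
SS = 107.1 units

107.1 units


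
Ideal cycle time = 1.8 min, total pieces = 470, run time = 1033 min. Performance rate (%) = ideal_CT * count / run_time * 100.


Formula: Performance = (Ideal CT * Total Count) / Run Time * 100
Ideal output time = 1.8 * 470 = 846.0 min
Performance = 846.0 / 1033 * 100 = 81.9%

81.9%


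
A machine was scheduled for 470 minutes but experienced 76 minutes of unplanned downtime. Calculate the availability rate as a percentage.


Formula: Availability = (Planned Time - Downtime) / Planned Time * 100
Uptime = 470 - 76 = 394 min
Availability = 394 / 470 * 100 = 83.8%

83.8%


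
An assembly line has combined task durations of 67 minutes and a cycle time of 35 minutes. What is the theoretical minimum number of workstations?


Formula: N_min = ceil(Sum of Task Times / Cycle Time)
N_min = ceil(67 min / 35 min) = ceil(1.9143)
N_min = 2 stations

2


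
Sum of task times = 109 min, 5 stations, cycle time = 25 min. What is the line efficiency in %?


Formula: Efficiency = Sum of Task Times / (N_stations * CT) * 100
Total station capacity = 5 stations * 25 min = 125 min
Efficiency = 109 / 125 * 100 = 87.2%

87.2%


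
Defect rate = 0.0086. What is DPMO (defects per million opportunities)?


DPMO = defect_rate * 1000000 = 0.0086 * 1000000

8600


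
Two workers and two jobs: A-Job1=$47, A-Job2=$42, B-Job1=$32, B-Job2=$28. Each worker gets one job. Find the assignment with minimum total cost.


Option 1: A->1 + B->2 = $47 + $28 = $75
Option 2: A->2 + B->1 = $42 + $32 = $74
Min cost = min($75, $74) = $74

$74


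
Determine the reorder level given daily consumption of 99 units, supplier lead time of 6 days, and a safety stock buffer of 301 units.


Formula: ROP = (Daily Demand * Lead Time) + Safety Stock
Demand during lead time = 99 * 6 = 594 units
ROP = 594 + 301 = 895 units

895 units


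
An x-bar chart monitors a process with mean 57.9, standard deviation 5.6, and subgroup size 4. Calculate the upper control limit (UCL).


UCL = 57.9 + 3 * 5.6 / sqrt(4)

66.3


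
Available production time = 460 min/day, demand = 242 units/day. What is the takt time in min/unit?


Formula: Takt Time = Available Production Time / Customer Demand
Takt = 460 min/day / 242 units/day
Takt = 1.9 min/unit

1.9 min/unit


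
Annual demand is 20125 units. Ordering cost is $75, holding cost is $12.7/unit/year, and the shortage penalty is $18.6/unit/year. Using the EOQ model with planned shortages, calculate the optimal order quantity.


Formula: EOQ* = sqrt(2DS/H) * sqrt((H+P)/P)
Base EOQ = sqrt(2*20125*75/12.7) = 487.54 units
Correction = sqrt((12.7+18.6)/18.6) = 1.29723
EOQ* = 487.54 * 1.29723 = 632.5 units

632.5 units


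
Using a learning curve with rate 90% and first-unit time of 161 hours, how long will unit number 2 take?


Formula: T_n = T_1 * (learning_rate)^(log2(n)) where learning_rate = rate/100
Doublings = log2(2) = 1
T_n = 161 * 0.9^1
T_n = 161 * 0.9 = 144.9 hours

144.9 hours


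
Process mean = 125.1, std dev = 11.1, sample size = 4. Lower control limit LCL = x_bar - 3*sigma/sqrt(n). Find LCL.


LCL = 125.1 - 3 * 11.1 / sqrt(4)

108.45


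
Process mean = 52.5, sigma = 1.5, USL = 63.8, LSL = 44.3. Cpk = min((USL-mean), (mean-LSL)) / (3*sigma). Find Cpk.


Cpu = (63.8 - 52.5) / (3 * 1.5) = 2.51
Cpl = (52.5 - 44.3) / (3 * 1.5) = 1.82
Cpk = min(2.51, 1.82) = 1.82

1.82


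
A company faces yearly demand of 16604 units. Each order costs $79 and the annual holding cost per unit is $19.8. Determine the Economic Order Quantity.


Formula: EOQ = sqrt(2 * D * S / H)
Numerator: 2 * 16604 * 79 = 2623432
2DS/H = 2623432 / 19.8 = 132496.6
EOQ = sqrt(132496.6) = 364.0 units

364.0 units


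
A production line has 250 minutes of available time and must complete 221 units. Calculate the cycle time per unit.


Formula: CT = Available Time / Number of Units
CT = 250 min / 221 units
CT = 1.13 min/unit

1.13 min/unit


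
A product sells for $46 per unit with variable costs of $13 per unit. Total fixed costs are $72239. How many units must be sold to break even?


Formula: BEQ = Fixed Costs / (Price - Variable Cost)
Contribution margin = $46 - $13 = $33/unit
BEQ = ceil($72239 / $33/unit) = ceil(2189.06) = 2190 units

2190 units


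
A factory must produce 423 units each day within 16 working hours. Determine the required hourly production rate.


Formula: Production Rate = Daily Demand / Available Hours
Rate = 423 units/day / 16 hours/day
Rate = 26.4 units/hour

26.4 units/hour


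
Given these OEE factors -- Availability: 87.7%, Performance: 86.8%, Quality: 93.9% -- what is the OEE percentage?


Formula: OEE = Availability * Performance * Quality / 10000
A * P = 87.7% * 86.8% / 100 = 76.12%
OEE = 76.12% * 93.9% / 100 = 71.5%

71.5%


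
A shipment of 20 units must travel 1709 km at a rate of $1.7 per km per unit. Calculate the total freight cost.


TC = dist * cost * units = 1709 * 1.7 * 20 = $58106.00

$58106.00


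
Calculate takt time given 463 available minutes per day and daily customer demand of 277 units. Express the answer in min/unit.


Formula: Takt Time = Available Production Time / Customer Demand
Takt = 463 min/day / 277 units/day
Takt = 1.67 min/unit

1.67 min/unit


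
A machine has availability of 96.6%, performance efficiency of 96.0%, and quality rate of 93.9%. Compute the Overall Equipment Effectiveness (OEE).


Formula: OEE = Availability * Performance * Quality / 10000
A * P = 96.6% * 96.0% / 100 = 92.74%
OEE = 92.74% * 93.9% / 100 = 87.1%

87.1%


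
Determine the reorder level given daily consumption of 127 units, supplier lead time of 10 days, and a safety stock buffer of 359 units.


Formula: ROP = (Daily Demand * Lead Time) + Safety Stock
Demand during lead time = 127 * 10 = 1270 units
ROP = 1270 + 359 = 1629 units

1629 units
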